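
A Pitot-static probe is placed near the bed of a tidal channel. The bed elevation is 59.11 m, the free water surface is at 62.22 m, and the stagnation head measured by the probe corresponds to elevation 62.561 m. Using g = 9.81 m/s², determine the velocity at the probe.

v ≈ 2.59 m/s

Near the bed, under hydrostatic conditions, the piezometric head (z + ψ) equals the free-surface elevation, 62.22 m.
Velocity head = total − piezometric = 62.561 − 62.22 = 0.341 m.
v = √(2g·h_v) = √(2 × 9.81 × 0.341) = 2.59 m/s.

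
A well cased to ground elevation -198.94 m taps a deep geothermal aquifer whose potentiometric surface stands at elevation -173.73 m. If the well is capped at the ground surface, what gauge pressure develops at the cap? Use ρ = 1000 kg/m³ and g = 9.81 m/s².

Head above the cap: Δh = -173.73 − (-198.94) = 25.21 m.
P = ρgΔh = 1000 × 9.81 × 25.21 = 247310 Pa ≈ 247 kPa.

P ≈ 247 kPa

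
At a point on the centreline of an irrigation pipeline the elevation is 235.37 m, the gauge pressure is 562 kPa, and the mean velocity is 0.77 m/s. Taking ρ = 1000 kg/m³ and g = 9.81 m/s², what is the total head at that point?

Pressure head ψ = P/(ρg) = 562×1000 / (1000 × 9.81) = 57.29 m.
Velocity head = v²/(2g) = 0.77² / (2 × 9.81) = 0.030 m.
h = z + ψ + v²/(2g) = 235.37 + 57.29 + 0.030 = 292.69 m.

h ≈ 292.69 m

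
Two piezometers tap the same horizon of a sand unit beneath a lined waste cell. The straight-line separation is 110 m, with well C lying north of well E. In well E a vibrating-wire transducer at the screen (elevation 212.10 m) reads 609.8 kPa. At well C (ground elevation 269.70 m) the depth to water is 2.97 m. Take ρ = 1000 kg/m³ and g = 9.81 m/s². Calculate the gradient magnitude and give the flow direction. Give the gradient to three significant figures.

i ≈ 0.0685; groundwater flows toward the north

Pressure head at well E: ψ = P/(ρg) = 609.8×1000 / (1000 × 9.81) = 62.16 m.
Total head at well E: h = z + ψ = 212.10 + 62.16 = 274.26 m.
Total head at well C: h = 269.70 − 2.97 = 266.73 m.
Head difference: h(well E) − h(well C) = 274.26 − 266.73 = 7.53 m.
Hydraulic gradient: i = |Δh| / L = 7.53 / 110 = 0.0685.
Flow is from higher to lower head: from well E toward well C, i.e. toward the north.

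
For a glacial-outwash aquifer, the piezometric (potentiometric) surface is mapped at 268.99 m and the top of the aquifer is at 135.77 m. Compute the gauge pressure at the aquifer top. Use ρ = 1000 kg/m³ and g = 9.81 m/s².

Pressure head at the aquifer top: ψ = h − z = 268.99 − 135.77 = 133.22 m.
P = ρgψ = 1000 × 9.81 × 133.22 = 1306888 Pa ≈ 1310 kPa.

P ≈ 1310 kPa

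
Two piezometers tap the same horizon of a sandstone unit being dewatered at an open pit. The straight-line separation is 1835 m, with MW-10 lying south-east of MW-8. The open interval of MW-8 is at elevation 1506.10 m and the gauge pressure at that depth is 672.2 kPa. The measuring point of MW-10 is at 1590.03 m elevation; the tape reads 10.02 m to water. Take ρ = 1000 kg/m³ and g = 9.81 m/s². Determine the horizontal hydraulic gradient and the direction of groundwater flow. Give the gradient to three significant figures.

Pressure head at MW-8: ψ = P/(ρg) = 672.2×1000 / (1000 × 9.81) = 68.52 m.
Total head at MW-8: h = z + ψ = 1506.10 + 68.52 = 1574.62 m.
Total head at MW-10: h = 1590.03 − 10.02 = 1580.01 m.
Head difference: h(MW-8) − h(MW-10) = 1574.62 − 1580.01 = -5.39 m.
Hydraulic gradient: i = |Δh| / L = 5.39 / 1835 = 0.00294.
Flow is from higher to lower head: from MW-10 toward MW-8, i.e. toward the north-west.

i ≈ 0.00294; groundwater flows toward the north-west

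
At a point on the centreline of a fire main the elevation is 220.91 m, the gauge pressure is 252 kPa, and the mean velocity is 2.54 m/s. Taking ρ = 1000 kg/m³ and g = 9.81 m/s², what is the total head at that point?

h ≈ 246.93 m

Pressure head ψ = P/(ρg) = 252×1000 / (1000 × 9.81) = 25.69 m.
Velocity head = v²/(2g) = 2.54² / (2 × 9.81) = 0.329 m.
h = z + ψ + v²/(2g) = 220.91 + 25.69 + 0.329 = 246.93 m.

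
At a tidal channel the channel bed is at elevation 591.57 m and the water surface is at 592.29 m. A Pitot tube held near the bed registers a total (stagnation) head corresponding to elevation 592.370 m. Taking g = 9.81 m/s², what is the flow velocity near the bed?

Near the bed, under hydrostatic conditions, the piezometric head (z + ψ) equals the free-surface elevation, 592.29 m.
Velocity head = total − piezometric = 592.370 − 592.29 = 0.080 m.
v = √(2g·h_v) = √(2 × 9.81 × 0.080) = 1.25 m/s.

v ≈ 1.25 m/s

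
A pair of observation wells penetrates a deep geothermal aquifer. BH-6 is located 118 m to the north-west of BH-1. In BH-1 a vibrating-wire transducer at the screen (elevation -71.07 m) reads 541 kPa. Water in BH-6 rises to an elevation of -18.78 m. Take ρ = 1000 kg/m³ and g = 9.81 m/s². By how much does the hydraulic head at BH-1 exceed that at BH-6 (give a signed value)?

Pressure head at BH-1: ψ = P/(ρg) = 541×1000 / (1000 × 9.81) = 55.15 m.
Total head at BH-1: h = z + ψ = -71.07 + 55.15 = -15.92 m.
Total head at BH-6: h = -18.78 m (water level in the piezometer is the total head).
Head difference: h(BH-1) − h(BH-6) = -15.92 − (-18.78) = 2.86 m.

Δh ≈ 2.86 m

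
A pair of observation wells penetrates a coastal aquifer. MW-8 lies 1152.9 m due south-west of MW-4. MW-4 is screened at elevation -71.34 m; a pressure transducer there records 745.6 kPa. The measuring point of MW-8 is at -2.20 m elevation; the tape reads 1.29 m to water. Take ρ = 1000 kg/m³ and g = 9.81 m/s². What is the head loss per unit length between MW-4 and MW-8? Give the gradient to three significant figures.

Pressure head at MW-4: ψ = P/(ρg) = 745.6×1000 / (1000 × 9.81) = 76.00 m.
Total head at MW-4: h = z + ψ = -71.34 + 76.00 = 4.66 m.
Total head at MW-8: h = -2.20 − 1.29 = -3.49 m.
Head difference: h(MW-4) − h(MW-8) = 4.66 − (-3.49) = 8.15 m.
Hydraulic gradient: i = |Δh| / L = 8.15 / 1152.9 = 0.00707.

i ≈ 0.00707 m/m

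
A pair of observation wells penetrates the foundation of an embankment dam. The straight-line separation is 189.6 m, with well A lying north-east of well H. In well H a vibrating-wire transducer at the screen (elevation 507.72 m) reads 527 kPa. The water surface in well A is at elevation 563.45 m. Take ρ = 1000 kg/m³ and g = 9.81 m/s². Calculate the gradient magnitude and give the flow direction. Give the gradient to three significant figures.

i ≈ 0.0106; groundwater flows toward the south-west

Pressure head at well H: ψ = P/(ρg) = 527×1000 / (1000 × 9.81) = 53.72 m.
Total head at well H: h = z + ψ = 507.72 + 53.72 = 561.44 m.
Total head at well A: h = 563.45 m (water level in the piezometer is the total head).
Head difference: h(well H) − h(well A) = 561.44 − 563.45 = -2.01 m.
Hydraulic gradient: i = |Δh| / L = 2.01 / 189.6 = 0.0106.
Flow is from higher to lower head: from well A toward well H, i.e. toward the south-west.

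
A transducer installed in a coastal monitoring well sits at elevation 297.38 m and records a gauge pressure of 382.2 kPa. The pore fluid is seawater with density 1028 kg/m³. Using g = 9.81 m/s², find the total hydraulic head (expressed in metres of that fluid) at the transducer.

ψ = P/(ρg) = 382.2×1000 / (1028 × 9.81) = 37.90 m.
h = z + ψ = 297.38 + 37.90 = 335.28 m.

h ≈ 335.28 m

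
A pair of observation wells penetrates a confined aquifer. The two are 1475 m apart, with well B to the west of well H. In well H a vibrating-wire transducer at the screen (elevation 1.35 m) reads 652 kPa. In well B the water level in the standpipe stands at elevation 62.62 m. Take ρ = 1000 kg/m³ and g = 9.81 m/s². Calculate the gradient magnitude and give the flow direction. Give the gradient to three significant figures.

i ≈ 0.00352; groundwater flows toward the west

Pressure head at well H: ψ = P/(ρg) = 652×1000 / (1000 × 9.81) = 66.46 m.
Total head at well H: h = z + ψ = 1.35 + 66.46 = 67.81 m.
Total head at well B: h = 62.62 m (water level in the piezometer is the total head).
Head difference: h(well H) − h(well B) = 67.81 − 62.62 = 5.19 m.
Hydraulic gradient: i = |Δh| / L = 5.19 / 1475 = 0.00352.
Flow is from higher to lower head: from well H toward well B, i.e. toward the west.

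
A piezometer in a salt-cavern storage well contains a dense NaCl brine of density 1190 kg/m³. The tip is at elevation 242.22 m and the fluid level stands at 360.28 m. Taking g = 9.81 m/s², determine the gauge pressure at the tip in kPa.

Pressure head ψ = h − z = 360.28 − 242.22 = 118.06 m.
P = ρgψ = 1190 × 9.81 × 118.06 = 1378221 Pa ≈ 1380 kPa.

P ≈ 1380 kPa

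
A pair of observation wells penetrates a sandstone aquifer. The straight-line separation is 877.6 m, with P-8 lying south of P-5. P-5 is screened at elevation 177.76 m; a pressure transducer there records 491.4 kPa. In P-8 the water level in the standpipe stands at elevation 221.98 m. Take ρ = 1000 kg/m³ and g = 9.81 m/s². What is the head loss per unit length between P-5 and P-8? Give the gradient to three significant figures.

i ≈ 0.00669 m/m

Pressure head at P-5: ψ = P/(ρg) = 491.4×1000 / (1000 × 9.81) = 50.09 m.
Total head at P-5: h = z + ψ = 177.76 + 50.09 = 227.85 m.
Total head at P-8: h = 221.98 m (water level in the piezometer is the total head).
Head difference: h(P-5) − h(P-8) = 227.85 − 221.98 = 5.87 m.
Hydraulic gradient: i = |Δh| / L = 5.87 / 877.6 = 0.00669.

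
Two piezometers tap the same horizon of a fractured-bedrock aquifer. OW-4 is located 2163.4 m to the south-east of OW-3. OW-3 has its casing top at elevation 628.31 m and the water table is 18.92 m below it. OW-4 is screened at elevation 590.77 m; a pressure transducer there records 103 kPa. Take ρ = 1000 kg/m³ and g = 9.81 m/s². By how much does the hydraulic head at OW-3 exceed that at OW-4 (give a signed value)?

Total head at OW-3: h = 628.31 − 18.92 = 609.39 m.
Pressure head at OW-4: ψ = P/(ρg) = 103×1000 / (1000 × 9.81) = 10.50 m.
Total head at OW-4: h = z + ψ = 590.77 + 10.50 = 601.27 m.
Head difference: h(OW-3) − h(OW-4) = 609.39 − 601.27 = 8.12 m.

Δh ≈ 8.12 m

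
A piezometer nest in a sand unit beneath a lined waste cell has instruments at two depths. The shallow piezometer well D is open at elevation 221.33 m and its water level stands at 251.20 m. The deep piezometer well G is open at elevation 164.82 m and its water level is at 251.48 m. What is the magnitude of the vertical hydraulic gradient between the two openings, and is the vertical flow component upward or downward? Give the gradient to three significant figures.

|i_v| ≈ 0.00495; vertical flow is upward

Total head at well D: h = 251.20 m (water level in the standpipe).
Total head at well G: h = 251.48 m.
Δh = h(well D) − h(well G) = 251.20 − 251.48 = -0.28 m.
Vertical separation Δz = 221.33 − 164.82 = 56.51 m.
|i_v| = |Δh| / Δz = 0.28 / 56.51 = 0.00495.
Head is higher in the deep piezometer, so vertical flow is upward (discharge condition).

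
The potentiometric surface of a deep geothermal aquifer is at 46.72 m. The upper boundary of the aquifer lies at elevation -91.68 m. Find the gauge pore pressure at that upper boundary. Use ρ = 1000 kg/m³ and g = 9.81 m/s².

P ≈ 1360 kPa

Pressure head at the aquifer top: ψ = h − z = 46.72 − (-91.68) = 138.40 m.
P = ρgψ = 1000 × 9.81 × 138.40 = 1357704 Pa ≈ 1360 kPa.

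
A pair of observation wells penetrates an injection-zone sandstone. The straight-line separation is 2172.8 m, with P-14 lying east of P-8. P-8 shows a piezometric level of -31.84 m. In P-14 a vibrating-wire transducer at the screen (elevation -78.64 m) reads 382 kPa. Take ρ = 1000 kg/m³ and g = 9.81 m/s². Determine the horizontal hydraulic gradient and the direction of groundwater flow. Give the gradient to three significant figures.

i ≈ 0.00362; groundwater flows toward the east

Total head at P-8: h = -31.84 m (water level in the piezometer is the total head).
Pressure head at P-14: ψ = P/(ρg) = 382×1000 / (1000 × 9.81) = 38.94 m.
Total head at P-14: h = z + ψ = -78.64 + 38.94 = -39.70 m.
Head difference: h(P-8) − h(P-14) = -31.84 − (-39.70) = 7.86 m.
Hydraulic gradient: i = |Δh| / L = 7.86 / 2172.8 = 0.00362.
Flow is from higher to lower head: from P-8 toward P-14, i.e. toward the east.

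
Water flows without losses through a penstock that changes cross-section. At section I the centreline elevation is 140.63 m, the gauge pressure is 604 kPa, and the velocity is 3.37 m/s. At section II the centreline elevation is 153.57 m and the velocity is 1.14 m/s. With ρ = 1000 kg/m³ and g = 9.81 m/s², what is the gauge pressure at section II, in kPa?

Pressure head at I: ψ₁ = P₁/(ρg) = 604×1000 / (1000 × 9.81) = 61.57 m.
Velocity heads: v₁²/2g = 3.37²/19.62 = 0.579 m; v₂²/2g = 1.14²/19.62 = 0.066 m.
Total head H = z₁ + ψ₁ + v₁²/2g = 140.63 + 61.57 + 0.579 = 202.78 m.
ψ₂ = H − z₂ − v₂²/2g = 202.78 − 153.57 − 0.066 = 49.14 m.
P₂ = ρgψ₂ = 1000 × 9.81 × 49.14 ≈ 482 kPa.

P₂ ≈ 482 kPa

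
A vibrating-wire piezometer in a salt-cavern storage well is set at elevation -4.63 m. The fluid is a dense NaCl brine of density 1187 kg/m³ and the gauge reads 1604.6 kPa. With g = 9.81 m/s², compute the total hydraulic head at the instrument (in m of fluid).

h ≈ 133.17 m

ψ = P/(ρg) = 1604.6×1000 / (1187 × 9.81) = 137.80 m.
h = z + ψ = -4.63 + 137.80 = 133.17 m.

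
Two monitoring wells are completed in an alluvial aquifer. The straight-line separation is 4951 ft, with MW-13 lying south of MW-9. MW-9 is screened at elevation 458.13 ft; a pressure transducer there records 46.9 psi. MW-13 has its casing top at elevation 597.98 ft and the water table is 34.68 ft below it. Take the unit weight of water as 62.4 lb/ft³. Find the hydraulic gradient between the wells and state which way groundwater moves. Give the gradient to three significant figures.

Pressure head at MW-9: ψ = 144·P/γ = 144 × 46.9 / 62.4 = 108.23 ft.
Total head at MW-9: h = z + ψ = 458.13 + 108.23 = 566.36 ft.
Total head at MW-13: h = 597.98 − 34.68 = 563.30 ft.
Head difference: h(MW-9) − h(MW-13) = 566.36 − 563.30 = 3.06 ft.
Hydraulic gradient: i = |Δh| / L = 3.06 / 4951 = 0.000618.
Flow is from higher to lower head: from MW-9 toward MW-13, i.e. toward the south.

i ≈ 0.000618; groundwater flows toward the south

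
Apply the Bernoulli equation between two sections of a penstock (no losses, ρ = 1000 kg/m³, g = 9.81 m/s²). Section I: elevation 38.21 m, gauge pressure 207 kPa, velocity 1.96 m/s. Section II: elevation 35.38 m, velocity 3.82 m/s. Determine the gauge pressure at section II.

P₂ ≈ 229 kPa

Pressure head at I: ψ₁ = P₁/(ρg) = 207×1000 / (1000 × 9.81) = 21.10 m.
Velocity heads: v₁²/2g = 1.96²/19.62 = 0.196 m; v₂²/2g = 3.82²/19.62 = 0.744 m.
Total head H = z₁ + ψ₁ + v₁²/2g = 38.21 + 21.10 + 0.196 = 59.51 m.
ψ₂ = H − z₂ − v₂²/2g = 59.51 − 35.38 − 0.744 = 23.39 m.
P₂ = ρgψ₂ = 1000 × 9.81 × 23.39 ≈ 229 kPa.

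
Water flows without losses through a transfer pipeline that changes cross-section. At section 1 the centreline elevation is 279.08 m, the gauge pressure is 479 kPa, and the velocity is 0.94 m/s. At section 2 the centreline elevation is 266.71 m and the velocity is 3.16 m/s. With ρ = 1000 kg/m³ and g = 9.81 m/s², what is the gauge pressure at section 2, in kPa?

Pressure head at 1: ψ₁ = P₁/(ρg) = 479×1000 / (1000 × 9.81) = 48.83 m.
Velocity heads: v₁²/2g = 0.94²/19.62 = 0.045 m; v₂²/2g = 3.16²/19.62 = 0.509 m.
Total head H = z₁ + ψ₁ + v₁²/2g = 279.08 + 48.83 + 0.045 = 327.95 m.
ψ₂ = H − z₂ − v₂²/2g = 327.95 − 266.71 − 0.509 = 60.73 m.
P₂ = ρgψ₂ = 1000 × 9.81 × 60.73 ≈ 596 kPa.

P₂ ≈ 596 kPa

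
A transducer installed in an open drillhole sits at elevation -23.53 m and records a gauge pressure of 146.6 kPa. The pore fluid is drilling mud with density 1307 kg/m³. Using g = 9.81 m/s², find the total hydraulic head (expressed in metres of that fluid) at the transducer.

ψ = P/(ρg) = 146.6×1000 / (1307 × 9.81) = 11.43 m.
h = z + ψ = -23.53 + 11.43 = -12.10 m.

h ≈ -12.10 m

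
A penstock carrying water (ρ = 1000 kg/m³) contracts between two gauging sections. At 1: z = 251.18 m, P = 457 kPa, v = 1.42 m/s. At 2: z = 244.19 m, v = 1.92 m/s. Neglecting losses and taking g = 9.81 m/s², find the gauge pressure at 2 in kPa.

P₂ ≈ 525 kPa

Pressure head at 1: ψ₁ = P₁/(ρg) = 457×1000 / (1000 × 9.81) = 46.59 m.
Velocity heads: v₁²/2g = 1.42²/19.62 = 0.103 m; v₂²/2g = 1.92²/19.62 = 0.188 m.
Total head H = z₁ + ψ₁ + v₁²/2g = 251.18 + 46.59 + 0.103 = 297.87 m.
ψ₂ = H − z₂ − v₂²/2g = 297.87 − 244.19 − 0.188 = 53.49 m.
P₂ = ρgψ₂ = 1000 × 9.81 × 53.49 ≈ 525 kPa.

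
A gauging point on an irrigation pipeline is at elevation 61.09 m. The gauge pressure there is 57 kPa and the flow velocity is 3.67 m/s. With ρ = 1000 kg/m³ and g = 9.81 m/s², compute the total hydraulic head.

h ≈ 67.59 m

Pressure head ψ = P/(ρg) = 57×1000 / (1000 × 9.81) = 5.81 m.
Velocity head = v²/(2g) = 3.67² / (2 × 9.81) = 0.686 m.
h = z + ψ + v²/(2g) = 61.09 + 5.81 + 0.686 = 67.59 m.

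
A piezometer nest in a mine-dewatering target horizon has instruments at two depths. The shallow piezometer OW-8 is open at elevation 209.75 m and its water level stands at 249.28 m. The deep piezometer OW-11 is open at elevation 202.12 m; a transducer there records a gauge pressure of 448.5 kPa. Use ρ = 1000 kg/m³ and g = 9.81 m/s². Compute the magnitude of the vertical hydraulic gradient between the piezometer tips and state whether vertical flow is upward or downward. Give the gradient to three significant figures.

|i_v| ≈ 0.189; vertical flow is downward

Total head at OW-8: h = 249.28 m (water level in the standpipe).
Pressure head at OW-11: ψ = P/(ρg) = 448.5×1000 / (1000 × 9.81) = 45.72 m.
Total head at OW-11: h = z + ψ = 202.12 + 45.72 = 247.84 m.
Δh = h(OW-8) − h(OW-11) = 249.28 − 247.84 = 1.44 m.
Vertical separation Δz = 209.75 − 202.12 = 7.63 m.
|i_v| = |Δh| / Δz = 1.44 / 7.63 = 0.189.
Head is higher in the shallow piezometer, so vertical flow is downward (recharge condition).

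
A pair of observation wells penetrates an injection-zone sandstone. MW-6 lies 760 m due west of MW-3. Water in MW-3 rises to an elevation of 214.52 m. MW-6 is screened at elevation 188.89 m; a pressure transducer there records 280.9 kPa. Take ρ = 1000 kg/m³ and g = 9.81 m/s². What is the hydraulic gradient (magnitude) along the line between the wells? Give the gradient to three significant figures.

i ≈ 0.00395

Total head at MW-3: h = 214.52 m (water level in the piezometer is the total head).
Pressure head at MW-6: ψ = P/(ρg) = 280.9×1000 / (1000 × 9.81) = 28.63 m.
Total head at MW-6: h = z + ψ = 188.89 + 28.63 = 217.52 m.
Head difference: h(MW-3) − h(MW-6) = 214.52 − 217.52 = -3.00 m.
Hydraulic gradient: i = |Δh| / L = 3.00 / 760 = 0.00395.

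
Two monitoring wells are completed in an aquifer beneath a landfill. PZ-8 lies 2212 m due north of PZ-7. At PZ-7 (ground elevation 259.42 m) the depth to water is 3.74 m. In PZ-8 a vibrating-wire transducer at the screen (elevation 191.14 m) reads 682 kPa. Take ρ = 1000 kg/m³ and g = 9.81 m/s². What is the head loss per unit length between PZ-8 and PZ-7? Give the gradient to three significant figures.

Total head at PZ-7: h = 259.42 − 3.74 = 255.68 m.
Pressure head at PZ-8: ψ = P/(ρg) = 682×1000 / (1000 × 9.81) = 69.52 m.
Total head at PZ-8: h = z + ψ = 191.14 + 69.52 = 260.66 m.
Head difference: h(PZ-7) − h(PZ-8) = 255.68 − 260.66 = -4.98 m.
Hydraulic gradient: i = |Δh| / L = 4.98 / 2212 = 0.00225.

i ≈ 0.00225 m/m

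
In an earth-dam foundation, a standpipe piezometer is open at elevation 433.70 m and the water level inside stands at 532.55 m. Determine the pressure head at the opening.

ψ ≈ 98.85 m

Total head h = 532.55 m (the water-surface elevation in the piezometer).
Pressure head ψ = h − z = 532.55 − 433.70 = 98.85 m.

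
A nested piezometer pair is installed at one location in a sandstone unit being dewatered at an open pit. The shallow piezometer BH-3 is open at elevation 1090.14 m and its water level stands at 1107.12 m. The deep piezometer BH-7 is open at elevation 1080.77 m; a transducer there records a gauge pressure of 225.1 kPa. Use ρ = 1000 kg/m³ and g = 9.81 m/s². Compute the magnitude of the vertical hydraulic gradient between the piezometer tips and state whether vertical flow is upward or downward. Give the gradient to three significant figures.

|i_v| ≈ 0.363; vertical flow is downward

Total head at BH-3: h = 1107.12 m (water level in the standpipe).
Pressure head at BH-7: ψ = P/(ρg) = 225.1×1000 / (1000 × 9.81) = 22.95 m.
Total head at BH-7: h = z + ψ = 1080.77 + 22.95 = 1103.72 m.
Δh = h(BH-3) − h(BH-7) = 1107.12 − 1103.72 = 3.40 m.
Vertical separation Δz = 1090.14 − 1080.77 = 9.37 m.
|i_v| = |Δh| / Δz = 3.40 / 9.37 = 0.363.
Head is higher in the shallow piezometer, so vertical flow is downward (recharge condition).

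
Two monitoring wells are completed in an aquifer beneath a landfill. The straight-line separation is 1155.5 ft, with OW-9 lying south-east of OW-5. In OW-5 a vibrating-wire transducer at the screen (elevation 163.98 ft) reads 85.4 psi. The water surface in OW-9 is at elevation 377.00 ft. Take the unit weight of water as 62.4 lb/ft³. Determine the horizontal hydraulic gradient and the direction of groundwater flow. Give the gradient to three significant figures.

Pressure head at OW-5: ψ = 144·P/γ = 144 × 85.4 / 62.4 = 197.08 ft.
Total head at OW-5: h = z + ψ = 163.98 + 197.08 = 361.06 ft.
Total head at OW-9: h = 377.00 ft (water level in the piezometer is the total head).
Head difference: h(OW-5) − h(OW-9) = 361.06 − 377.00 = -15.94 ft.
Hydraulic gradient: i = |Δh| / L = 15.94 / 1155.5 = 0.0138.
Flow is from higher to lower head: from OW-9 toward OW-5, i.e. toward the north-west.

i ≈ 0.0138; groundwater flows toward the north-west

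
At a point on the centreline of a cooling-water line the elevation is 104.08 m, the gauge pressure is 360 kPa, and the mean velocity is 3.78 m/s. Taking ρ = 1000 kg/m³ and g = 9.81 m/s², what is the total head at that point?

h ≈ 141.51 m

Pressure head ψ = P/(ρg) = 360×1000 / (1000 × 9.81) = 36.70 m.
Velocity head = v²/(2g) = 3.78² / (2 × 9.81) = 0.728 m.
h = z + ψ + v²/(2g) = 104.08 + 36.70 + 0.728 = 141.51 m.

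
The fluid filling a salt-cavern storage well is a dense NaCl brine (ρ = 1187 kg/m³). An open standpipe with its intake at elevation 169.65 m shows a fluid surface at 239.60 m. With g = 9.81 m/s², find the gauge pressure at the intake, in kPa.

P ≈ 815 kPa

Pressure head ψ = h − z = 239.60 − 169.65 = 69.95 m.
P = ρgψ = 1187 × 9.81 × 69.95 = 814531 Pa ≈ 815 kPa.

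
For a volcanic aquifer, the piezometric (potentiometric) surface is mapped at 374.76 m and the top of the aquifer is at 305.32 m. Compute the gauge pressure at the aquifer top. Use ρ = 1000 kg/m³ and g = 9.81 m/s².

Pressure head at the aquifer top: ψ = h − z = 374.76 − 305.32 = 69.44 m.
P = ρgψ = 1000 × 9.81 × 69.44 = 681206 Pa ≈ 681 kPa.

P ≈ 681 kPa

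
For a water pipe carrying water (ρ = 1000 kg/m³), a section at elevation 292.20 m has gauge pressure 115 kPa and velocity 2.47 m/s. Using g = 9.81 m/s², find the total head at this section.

Pressure head ψ = P/(ρg) = 115×1000 / (1000 × 9.81) = 11.72 m.
Velocity head = v²/(2g) = 2.47² / (2 × 9.81) = 0.311 m.
h = z + ψ + v²/(2g) = 292.20 + 11.72 + 0.311 = 304.23 m.

h ≈ 304.23 m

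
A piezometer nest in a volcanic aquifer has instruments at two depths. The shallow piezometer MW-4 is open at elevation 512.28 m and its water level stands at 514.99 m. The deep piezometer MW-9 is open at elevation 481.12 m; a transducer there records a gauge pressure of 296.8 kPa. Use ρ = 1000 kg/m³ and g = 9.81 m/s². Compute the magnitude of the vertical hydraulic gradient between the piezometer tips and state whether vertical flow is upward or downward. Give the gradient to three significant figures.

|i_v| ≈ 0.116; vertical flow is downward

Total head at MW-4: h = 514.99 m (water level in the standpipe).
Pressure head at MW-9: ψ = P/(ρg) = 296.8×1000 / (1000 × 9.81) = 30.25 m.
Total head at MW-9: h = z + ψ = 481.12 + 30.25 = 511.37 m.
Δh = h(MW-4) − h(MW-9) = 514.99 − 511.37 = 3.62 m.
Vertical separation Δz = 512.28 − 481.12 = 31.16 m.
|i_v| = |Δh| / Δz = 3.62 / 31.16 = 0.116.
Head is higher in the shallow piezometer, so vertical flow is downward (recharge condition).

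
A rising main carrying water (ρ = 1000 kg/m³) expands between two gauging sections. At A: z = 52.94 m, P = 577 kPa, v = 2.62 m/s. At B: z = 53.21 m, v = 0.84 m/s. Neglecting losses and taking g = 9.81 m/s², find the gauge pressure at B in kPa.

P₂ ≈ 577 kPa

Pressure head at A: ψ₁ = P₁/(ρg) = 577×1000 / (1000 × 9.81) = 58.82 m.
Velocity heads: v₁²/2g = 2.62²/19.62 = 0.350 m; v₂²/2g = 0.84²/19.62 = 0.036 m.
Total head H = z₁ + ψ₁ + v₁²/2g = 52.94 + 58.82 + 0.350 = 112.11 m.
ψ₂ = H − z₂ − v₂²/2g = 112.11 − 53.21 − 0.036 = 58.86 m.
P₂ = ρgψ₂ = 1000 × 9.81 × 58.86 ≈ 577 kPa.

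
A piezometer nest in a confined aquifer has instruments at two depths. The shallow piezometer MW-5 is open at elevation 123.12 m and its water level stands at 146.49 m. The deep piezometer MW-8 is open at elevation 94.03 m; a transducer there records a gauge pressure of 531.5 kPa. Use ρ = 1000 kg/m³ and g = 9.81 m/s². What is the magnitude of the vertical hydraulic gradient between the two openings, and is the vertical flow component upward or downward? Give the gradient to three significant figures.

|i_v| ≈ 0.0591; vertical flow is upward

Total head at MW-5: h = 146.49 m (water level in the standpipe).
Pressure head at MW-8: ψ = P/(ρg) = 531.5×1000 / (1000 × 9.81) = 54.18 m.
Total head at MW-8: h = z + ψ = 94.03 + 54.18 = 148.21 m.
Δh = h(MW-5) − h(MW-8) = 146.49 − 148.21 = -1.72 m.
Vertical separation Δz = 123.12 − 94.03 = 29.09 m.
|i_v| = |Δh| / Δz = 1.72 / 29.09 = 0.0591.
Head is higher in the deep piezometer, so vertical flow is upward (discharge condition).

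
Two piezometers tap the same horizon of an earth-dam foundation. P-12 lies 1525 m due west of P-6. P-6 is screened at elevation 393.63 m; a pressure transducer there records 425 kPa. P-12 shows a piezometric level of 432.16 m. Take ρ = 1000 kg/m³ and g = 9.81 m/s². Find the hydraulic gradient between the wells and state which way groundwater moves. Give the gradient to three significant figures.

Pressure head at P-6: ψ = P/(ρg) = 425×1000 / (1000 × 9.81) = 43.32 m.
Total head at P-6: h = z + ψ = 393.63 + 43.32 = 436.95 m.
Total head at P-12: h = 432.16 m (water level in the piezometer is the total head).
Head difference: h(P-6) − h(P-12) = 436.95 − 432.16 = 4.79 m.
Hydraulic gradient: i = |Δh| / L = 4.79 / 1525 = 0.00314.
Flow is from higher to lower head: from P-6 toward P-12, i.e. toward the west.

i ≈ 0.00314; groundwater flows toward the west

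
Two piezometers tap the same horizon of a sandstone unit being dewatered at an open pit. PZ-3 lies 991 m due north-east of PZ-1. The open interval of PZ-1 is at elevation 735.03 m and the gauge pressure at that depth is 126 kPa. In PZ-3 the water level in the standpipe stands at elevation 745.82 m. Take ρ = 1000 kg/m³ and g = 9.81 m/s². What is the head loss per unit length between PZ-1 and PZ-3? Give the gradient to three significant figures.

i ≈ 0.00207 m/m

Pressure head at PZ-1: ψ = P/(ρg) = 126×1000 / (1000 × 9.81) = 12.84 m.
Total head at PZ-1: h = z + ψ = 735.03 + 12.84 = 747.87 m.
Total head at PZ-3: h = 745.82 m (water level in the piezometer is the total head).
Head difference: h(PZ-1) − h(PZ-3) = 747.87 − 745.82 = 2.05 m.
Hydraulic gradient: i = |Δh| / L = 2.05 / 991 = 0.00207.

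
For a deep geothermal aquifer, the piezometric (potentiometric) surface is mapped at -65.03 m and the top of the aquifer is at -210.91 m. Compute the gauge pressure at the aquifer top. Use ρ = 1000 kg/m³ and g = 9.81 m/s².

P ≈ 1430 kPa

Pressure head at the aquifer top: ψ = h − z = -65.03 − (-210.91) = 145.88 m.
P = ρgψ = 1000 × 9.81 × 145.88 = 1431083 Pa ≈ 1430 kPa.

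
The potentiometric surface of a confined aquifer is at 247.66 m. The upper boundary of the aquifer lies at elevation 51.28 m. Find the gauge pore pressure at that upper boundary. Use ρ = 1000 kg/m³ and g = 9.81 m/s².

P ≈ 1930 kPa

Pressure head at the aquifer top: ψ = h − z = 247.66 − 51.28 = 196.38 m.
P = ρgψ = 1000 × 9.81 × 196.38 = 1926488 Pa ≈ 1930 kPa.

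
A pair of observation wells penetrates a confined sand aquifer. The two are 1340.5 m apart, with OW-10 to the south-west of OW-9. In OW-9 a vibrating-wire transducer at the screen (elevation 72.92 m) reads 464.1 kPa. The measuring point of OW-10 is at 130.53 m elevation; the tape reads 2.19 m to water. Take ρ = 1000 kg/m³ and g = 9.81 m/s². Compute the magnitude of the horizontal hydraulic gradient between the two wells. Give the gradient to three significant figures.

i ≈ 0.00605

Pressure head at OW-9: ψ = P/(ρg) = 464.1×1000 / (1000 × 9.81) = 47.31 m.
Total head at OW-9: h = z + ψ = 72.92 + 47.31 = 120.23 m.
Total head at OW-10: h = 130.53 − 2.19 = 128.34 m.
Head difference: h(OW-9) − h(OW-10) = 120.23 − 128.34 = -8.11 m.
Hydraulic gradient: i = |Δh| / L = 8.11 / 1340.5 = 0.00605.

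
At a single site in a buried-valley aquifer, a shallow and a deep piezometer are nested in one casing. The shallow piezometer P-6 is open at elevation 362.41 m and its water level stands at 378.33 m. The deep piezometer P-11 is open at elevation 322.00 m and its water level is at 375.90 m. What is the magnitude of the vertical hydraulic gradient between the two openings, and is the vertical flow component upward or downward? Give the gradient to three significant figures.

Total head at P-6: h = 378.33 m (water level in the standpipe).
Total head at P-11: h = 375.90 m.
Δh = h(P-6) − h(P-11) = 378.33 − 375.90 = 2.43 m.
Vertical separation Δz = 362.41 − 322.00 = 40.41 m.
|i_v| = |Δh| / Δz = 2.43 / 40.41 = 0.0601.
Head is higher in the shallow piezometer, so vertical flow is downward (recharge condition).

|i_v| ≈ 0.0601; vertical flow is downward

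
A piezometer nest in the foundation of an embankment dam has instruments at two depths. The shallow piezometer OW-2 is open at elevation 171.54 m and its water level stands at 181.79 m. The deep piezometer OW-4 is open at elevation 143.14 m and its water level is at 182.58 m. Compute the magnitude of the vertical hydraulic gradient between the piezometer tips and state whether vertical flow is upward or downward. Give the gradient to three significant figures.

Total head at OW-2: h = 181.79 m (water level in the standpipe).
Total head at OW-4: h = 182.58 m.
Δh = h(OW-2) − h(OW-4) = 181.79 − 182.58 = -0.79 m.
Vertical separation Δz = 171.54 − 143.14 = 28.40 m.
|i_v| = |Δh| / Δz = 0.79 / 28.40 = 0.0278.
Head is higher in the deep piezometer, so vertical flow is upward (discharge condition).

|i_v| ≈ 0.0278; vertical flow is upward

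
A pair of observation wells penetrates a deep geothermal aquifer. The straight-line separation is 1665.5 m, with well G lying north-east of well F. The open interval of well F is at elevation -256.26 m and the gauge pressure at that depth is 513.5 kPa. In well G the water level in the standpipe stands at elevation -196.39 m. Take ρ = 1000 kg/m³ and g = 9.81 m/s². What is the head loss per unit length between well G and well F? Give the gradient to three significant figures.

Pressure head at well F: ψ = P/(ρg) = 513.5×1000 / (1000 × 9.81) = 52.34 m.
Total head at well F: h = z + ψ = -256.26 + 52.34 = -203.92 m.
Total head at well G: h = -196.39 m (water level in the piezometer is the total head).
Head difference: h(well F) − h(well G) = -203.92 − (-196.39) = -7.53 m.
Hydraulic gradient: i = |Δh| / L = 7.53 / 1665.5 = 0.00452.

i ≈ 0.00452 m/m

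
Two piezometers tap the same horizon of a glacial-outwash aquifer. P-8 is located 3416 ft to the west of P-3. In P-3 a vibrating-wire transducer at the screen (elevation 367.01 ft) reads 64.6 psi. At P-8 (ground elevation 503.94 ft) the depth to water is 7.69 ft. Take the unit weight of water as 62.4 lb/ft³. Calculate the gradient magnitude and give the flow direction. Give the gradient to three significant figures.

i ≈ 0.00581; groundwater flows toward the west

Pressure head at P-3: ψ = 144·P/γ = 144 × 64.6 / 62.4 = 149.08 ft.
Total head at P-3: h = z + ψ = 367.01 + 149.08 = 516.09 ft.
Total head at P-8: h = 503.94 − 7.69 = 496.25 ft.
Head difference: h(P-3) − h(P-8) = 516.09 − 496.25 = 19.84 ft.
Hydraulic gradient: i = |Δh| / L = 19.84 / 3416 = 0.00581.
Flow is from higher to lower head: from P-3 toward P-8, i.e. toward the west.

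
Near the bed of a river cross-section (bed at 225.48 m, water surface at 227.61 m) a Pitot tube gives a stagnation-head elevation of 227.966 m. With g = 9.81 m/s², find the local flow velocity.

v ≈ 2.64 m/s

Near the bed, under hydrostatic conditions, the piezometric head (z + ψ) equals the free-surface elevation, 227.61 m.
Velocity head = total − piezometric = 227.966 − 227.61 = 0.356 m.
v = √(2g·h_v) = √(2 × 9.81 × 0.356) = 2.64 m/s.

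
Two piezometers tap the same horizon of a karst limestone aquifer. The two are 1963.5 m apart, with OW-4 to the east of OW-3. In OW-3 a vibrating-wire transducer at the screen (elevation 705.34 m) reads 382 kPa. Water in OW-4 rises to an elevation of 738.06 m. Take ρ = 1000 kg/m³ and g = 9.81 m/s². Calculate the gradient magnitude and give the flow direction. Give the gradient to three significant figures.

i ≈ 0.00317; groundwater flows toward the east

Pressure head at OW-3: ψ = P/(ρg) = 382×1000 / (1000 × 9.81) = 38.94 m.
Total head at OW-3: h = z + ψ = 705.34 + 38.94 = 744.28 m.
Total head at OW-4: h = 738.06 m (water level in the piezometer is the total head).
Head difference: h(OW-3) − h(OW-4) = 744.28 − 738.06 = 6.22 m.
Hydraulic gradient: i = |Δh| / L = 6.22 / 1963.5 = 0.00317.
Flow is from higher to lower head: from OW-3 toward OW-4, i.e. toward the east.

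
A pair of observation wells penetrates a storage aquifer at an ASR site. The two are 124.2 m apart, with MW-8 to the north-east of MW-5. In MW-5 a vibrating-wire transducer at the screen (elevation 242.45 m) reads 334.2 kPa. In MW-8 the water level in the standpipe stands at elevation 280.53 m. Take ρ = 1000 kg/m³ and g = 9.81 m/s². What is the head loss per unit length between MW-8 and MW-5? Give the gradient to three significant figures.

i ≈ 0.0323 m/m

Pressure head at MW-5: ψ = P/(ρg) = 334.2×1000 / (1000 × 9.81) = 34.07 m.
Total head at MW-5: h = z + ψ = 242.45 + 34.07 = 276.52 m.
Total head at MW-8: h = 280.53 m (water level in the piezometer is the total head).
Head difference: h(MW-5) − h(MW-8) = 276.52 − 280.53 = -4.01 m.
Hydraulic gradient: i = |Δh| / L = 4.01 / 124.2 = 0.0323.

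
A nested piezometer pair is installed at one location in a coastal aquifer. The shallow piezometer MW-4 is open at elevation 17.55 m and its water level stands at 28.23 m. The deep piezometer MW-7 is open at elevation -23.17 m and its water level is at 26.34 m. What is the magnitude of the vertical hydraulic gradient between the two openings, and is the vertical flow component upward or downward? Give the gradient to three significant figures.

Total head at MW-4: h = 28.23 m (water level in the standpipe).
Total head at MW-7: h = 26.34 m.
Δh = h(MW-4) − h(MW-7) = 28.23 − 26.34 = 1.89 m.
Vertical separation Δz = 17.55 − (-23.17) = 40.72 m.
|i_v| = |Δh| / Δz = 1.89 / 40.72 = 0.0464.
Head is higher in the shallow piezometer, so vertical flow is downward (recharge condition).

|i_v| ≈ 0.0464; vertical flow is downward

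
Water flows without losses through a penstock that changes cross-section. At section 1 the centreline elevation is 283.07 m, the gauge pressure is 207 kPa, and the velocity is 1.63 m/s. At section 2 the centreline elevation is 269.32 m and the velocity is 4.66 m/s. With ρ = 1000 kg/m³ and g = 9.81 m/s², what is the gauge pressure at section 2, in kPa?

P₂ ≈ 332 kPa

Pressure head at 1: ψ₁ = P₁/(ρg) = 207×1000 / (1000 × 9.81) = 21.10 m.
Velocity heads: v₁²/2g = 1.63²/19.62 = 0.135 m; v₂²/2g = 4.66²/19.62 = 1.107 m.
Total head H = z₁ + ψ₁ + v₁²/2g = 283.07 + 21.10 + 0.135 = 304.31 m.
ψ₂ = H − z₂ − v₂²/2g = 304.31 − 269.32 − 1.107 = 33.88 m.
P₂ = ρgψ₂ = 1000 × 9.81 × 33.88 ≈ 332 kPa.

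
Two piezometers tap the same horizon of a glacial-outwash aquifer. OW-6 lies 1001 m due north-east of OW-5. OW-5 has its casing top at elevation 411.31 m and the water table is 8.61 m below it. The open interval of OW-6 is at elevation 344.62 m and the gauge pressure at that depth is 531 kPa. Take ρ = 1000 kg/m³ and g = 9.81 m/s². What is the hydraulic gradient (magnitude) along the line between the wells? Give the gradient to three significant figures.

i ≈ 0.00395

Total head at OW-5: h = 411.31 − 8.61 = 402.70 m.
Pressure head at OW-6: ψ = P/(ρg) = 531×1000 / (1000 × 9.81) = 54.13 m.
Total head at OW-6: h = z + ψ = 344.62 + 54.13 = 398.75 m.
Head difference: h(OW-5) − h(OW-6) = 402.70 − 398.75 = 3.95 m.
Hydraulic gradient: i = |Δh| / L = 3.95 / 1001 = 0.00395.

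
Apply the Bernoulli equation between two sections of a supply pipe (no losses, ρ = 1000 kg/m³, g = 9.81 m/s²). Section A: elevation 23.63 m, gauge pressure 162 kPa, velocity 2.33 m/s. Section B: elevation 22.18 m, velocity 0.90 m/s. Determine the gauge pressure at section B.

Pressure head at A: ψ₁ = P₁/(ρg) = 162×1000 / (1000 × 9.81) = 16.51 m.
Velocity heads: v₁²/2g = 2.33²/19.62 = 0.277 m; v₂²/2g = 0.90²/19.62 = 0.041 m.
Total head H = z₁ + ψ₁ + v₁²/2g = 23.63 + 16.51 + 0.277 = 40.42 m.
ψ₂ = H − z₂ − v₂²/2g = 40.42 − 22.18 − 0.041 = 18.20 m.
P₂ = ρgψ₂ = 1000 × 9.81 × 18.20 ≈ 179 kPa.

P₂ ≈ 179 kPa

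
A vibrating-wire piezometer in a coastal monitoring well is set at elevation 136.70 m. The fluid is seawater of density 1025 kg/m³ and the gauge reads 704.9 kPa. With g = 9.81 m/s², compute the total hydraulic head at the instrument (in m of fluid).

h ≈ 206.80 m

ψ = P/(ρg) = 704.9×1000 / (1025 × 9.81) = 70.10 m.
h = z + ψ = 136.70 + 70.10 = 206.80 m.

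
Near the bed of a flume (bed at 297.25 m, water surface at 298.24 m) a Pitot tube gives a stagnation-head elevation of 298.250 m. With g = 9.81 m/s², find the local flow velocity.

v ≈ 0.443 m/s

Near the bed, under hydrostatic conditions, the piezometric head (z + ψ) equals the free-surface elevation, 298.24 m.
Velocity head = total − piezometric = 298.250 − 298.24 = 0.010 m.
v = √(2g·h_v) = √(2 × 9.81 × 0.010) = 0.443 m/s.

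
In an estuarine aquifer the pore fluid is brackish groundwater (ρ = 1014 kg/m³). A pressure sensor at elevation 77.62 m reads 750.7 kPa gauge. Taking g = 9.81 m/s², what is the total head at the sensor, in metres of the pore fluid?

h ≈ 153.09 m

ψ = P/(ρg) = 750.7×1000 / (1014 × 9.81) = 75.47 m.
h = z + ψ = 77.62 + 75.47 = 153.09 m.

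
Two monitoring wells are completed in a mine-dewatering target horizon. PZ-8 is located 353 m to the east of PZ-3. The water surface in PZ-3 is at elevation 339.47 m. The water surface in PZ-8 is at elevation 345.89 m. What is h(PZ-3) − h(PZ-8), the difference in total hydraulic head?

Δh ≈ -6.42 m

Total head at PZ-3: h = 339.47 m (water level in the piezometer is the total head).
Total head at PZ-8: h = 345.89 m (water level in the piezometer is the total head).
Head difference: h(PZ-3) − h(PZ-8) = 339.47 − 345.89 = -6.42 m.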